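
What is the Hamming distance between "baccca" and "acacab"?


Comparing "baccca" and "acacab" position by position:
  Position 0: 'b' vs 'a' => differ
  Position 1: 'a' vs 'c' => differ
  Position 2: 'c' vs 'a' => differ
  Position 3: 'c' vs 'c' => same
  Position 4: 'c' vs 'a' => differ
  Position 5: 'a' vs 'b' => differ
Total differences (Hamming distance): 5

5


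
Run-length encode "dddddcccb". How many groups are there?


Input: dddddcccb
Scanning for consecutive runs:
  Group 1: 'd' x 5 (positions 0-4)
  Group 2: 'c' x 3 (positions 5-7)
  Group 3: 'b' x 1 (positions 8-8)
Total groups: 3

3


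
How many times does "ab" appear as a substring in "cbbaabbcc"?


Searching for "ab" in "cbbaabbcc"
Scanning each position:
  Position 0: "cb" => no
  Position 1: "bb" => no
  Position 2: "ba" => no
  Position 3: "aa" => no
  Position 4: "ab" => MATCH
  Position 5: "bb" => no
  Position 6: "bc" => no
  Position 7: "cc" => no
Total occurrences: 1

1


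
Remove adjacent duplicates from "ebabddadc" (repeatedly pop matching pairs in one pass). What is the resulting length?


Input: ebabddadc
Stack-based adjacent duplicate removal:
  Read 'e': push. Stack: e
  Read 'b': push. Stack: eb
  Read 'a': push. Stack: eba
  Read 'b': push. Stack: ebab
  Read 'd': push. Stack: ebabd
  Read 'd': matches stack top 'd' => pop. Stack: ebab
  Read 'a': push. Stack: ebaba
  Read 'd': push. Stack: ebabad
  Read 'c': push. Stack: ebabadc
Final stack: "ebabadc" (length 7)

7


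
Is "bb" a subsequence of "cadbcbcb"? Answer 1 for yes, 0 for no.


Check if "bb" is a subsequence of "cadbcbcb"
Greedy scan:
  Position 0 ('c'): no match needed
  Position 1 ('a'): no match needed
  Position 2 ('d'): no match needed
  Position 3 ('b'): matches sub[0] = 'b'
  Position 4 ('c'): no match needed
  Position 5 ('b'): matches sub[1] = 'b'
  Position 6 ('c'): no match needed
  Position 7 ('b'): no match needed
All 2 characters matched => is a subsequence

1


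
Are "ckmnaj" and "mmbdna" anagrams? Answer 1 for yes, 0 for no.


Strings: "ckmnaj", "mmbdna"
Sorted first:  acjkmn
Sorted second: abdmmn
Differ at position 1: 'c' vs 'b' => not anagrams

0


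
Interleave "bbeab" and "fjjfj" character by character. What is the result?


Interleaving "bbeab" and "fjjfj":
  Position 0: 'b' from first, 'f' from second => "bf"
  Position 1: 'b' from first, 'j' from second => "bj"
  Position 2: 'e' from first, 'j' from second => "ej"
  Position 3: 'a' from first, 'f' from second => "af"
  Position 4: 'b' from first, 'j' from second => "bj"
Result: bfbjejafbj

bfbjejafbj


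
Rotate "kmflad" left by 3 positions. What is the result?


Input: "kmflad", rotate left by 3
First 3 characters: "kmf"
Remaining characters: "lad"
Concatenate remaining + first: "lad" + "kmf" = "ladkmf"

ladkmf


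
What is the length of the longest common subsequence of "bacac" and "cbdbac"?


LCS of "bacac" and "cbdbac"
DP table:
           c    b    d    b    a    c
      0    0    0    0    0    0    0
  b   0    0    1    1    1    1    1
  a   0    0    1    1    1    2    2
  c   0    1    1    1    1    2    3
  a   0    1    1    1    1    2    3
  c   0    1    1    1    1    2    3
LCS length = dp[5][6] = 3

3


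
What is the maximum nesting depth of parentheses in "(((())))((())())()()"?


Input: "(((())))((())())()()"
Tracking depth:
  Position 0 '(': depth becomes 1
  Position 1 '(': depth becomes 2
  Position 2 '(': depth becomes 3
  Position 3 '(': depth becomes 4
  Position 4 ')': depth becomes 3
  Position 5 ')': depth becomes 2
  Position 6 ')': depth becomes 1
  Position 7 ')': depth becomes 0
  Position 8 '(': depth becomes 1
  Position 9 '(': depth becomes 2
  Position 10 '(': depth becomes 3
  Position 11 ')': depth becomes 2
  Position 12 ')': depth becomes 1
  Position 13 '(': depth becomes 2
  Position 14 ')': depth becomes 1
  Position 15 ')': depth becomes 0
  Position 16 '(': depth becomes 1
  Position 17 ')': depth becomes 0
  Position 18 '(': depth becomes 1
  Position 19 ')': depth becomes 0
Maximum depth reached: 4

4


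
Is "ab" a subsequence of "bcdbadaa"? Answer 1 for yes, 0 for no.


Check if "ab" is a subsequence of "bcdbadaa"
Greedy scan:
  Position 0 ('b'): no match needed
  Position 1 ('c'): no match needed
  Position 2 ('d'): no match needed
  Position 3 ('b'): no match needed
  Position 4 ('a'): matches sub[0] = 'a'
  Position 5 ('d'): no match needed
  Position 6 ('a'): no match needed
  Position 7 ('a'): no match needed
Only matched 1/2 characters => not a subsequence

0


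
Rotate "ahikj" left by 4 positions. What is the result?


Input: "ahikj", rotate left by 4
First 4 characters: "ahik"
Remaining characters: "j"
Concatenate remaining + first: "j" + "ahik" = "jahik"

jahik


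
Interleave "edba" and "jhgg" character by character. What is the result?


Interleaving "edba" and "jhgg":
  Position 0: 'e' from first, 'j' from second => "ej"
  Position 1: 'd' from first, 'h' from second => "dh"
  Position 2: 'b' from first, 'g' from second => "bg"
  Position 3: 'a' from first, 'g' from second => "ag"
Result: ejdhbgag

ejdhbgag


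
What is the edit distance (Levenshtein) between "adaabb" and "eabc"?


Computing edit distance: "adaabb" -> "eabc"
DP table:
           e    a    b    c
      0    1    2    3    4
  a   1    1    1    2    3
  d   2    2    2    2    3
  a   3    3    2    3    3
  a   4    4    3    3    4
  b   5    5    4    3    4
  b   6    6    5    4    4
Edit distance = dp[6][4] = 4

4


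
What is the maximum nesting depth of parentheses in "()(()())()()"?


Input: "()(()())()()"
Tracking depth:
  Position 0 '(': depth becomes 1
  Position 1 ')': depth becomes 0
  Position 2 '(': depth becomes 1
  Position 3 '(': depth becomes 2
  Position 4 ')': depth becomes 1
  Position 5 '(': depth becomes 2
  Position 6 ')': depth becomes 1
  Position 7 ')': depth becomes 0
  Position 8 '(': depth becomes 1
  Position 9 ')': depth becomes 0
  Position 10 '(': depth becomes 1
  Position 11 ')': depth becomes 0
Maximum depth reached: 2

2


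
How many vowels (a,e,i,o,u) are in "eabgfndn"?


Input: eabgfndn
Checking each character:
  'e' at position 0: vowel (running total: 1)
  'a' at position 1: vowel (running total: 2)
  'b' at position 2: consonant
  'g' at position 3: consonant
  'f' at position 4: consonant
  'n' at position 5: consonant
  'd' at position 6: consonant
  'n' at position 7: consonant
Total vowels: 2

2


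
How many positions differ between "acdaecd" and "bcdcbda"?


Comparing "acdaecd" and "bcdcbda" position by position:
  Position 0: 'a' vs 'b' => DIFFER
  Position 1: 'c' vs 'c' => same
  Position 2: 'd' vs 'd' => same
  Position 3: 'a' vs 'c' => DIFFER
  Position 4: 'e' vs 'b' => DIFFER
  Position 5: 'c' vs 'd' => DIFFER
  Position 6: 'd' vs 'a' => DIFFER
Positions that differ: 5

5


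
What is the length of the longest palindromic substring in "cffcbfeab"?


Input: "cffcbfeab"
Checking substrings for palindromes:
  [0:4] "cffc" (len 4) => palindrome
  [1:3] "ff" (len 2) => palindrome
Longest palindromic substring: "cffc" with length 4

4


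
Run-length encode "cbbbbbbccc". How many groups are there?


Input: cbbbbbbccc
Scanning for consecutive runs:
  Group 1: 'c' x 1 (positions 0-0)
  Group 2: 'b' x 6 (positions 1-6)
  Group 3: 'c' x 3 (positions 7-9)
Total groups: 3

3


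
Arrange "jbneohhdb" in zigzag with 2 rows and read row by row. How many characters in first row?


Zigzag "jbneohhdb" into 2 rows:
Placing characters:
  'j' => row 0
  'b' => row 1
  'n' => row 0
  'e' => row 1
  'o' => row 0
  'h' => row 1
  'h' => row 0
  'd' => row 1
  'b' => row 0
Rows:
  Row 0: "jnohb"
  Row 1: "behd"
First row length: 5

5


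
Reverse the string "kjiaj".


Input: kjiaj
Reading characters right to left:
  Position 4: 'j'
  Position 3: 'a'
  Position 2: 'i'
  Position 1: 'j'
  Position 0: 'k'
Reversed: jaijk

jaijk


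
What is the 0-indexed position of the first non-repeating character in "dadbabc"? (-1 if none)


Input: dadbabc
Character frequencies:
  'a': 2
  'b': 2
  'c': 1
  'd': 2
Scanning left to right for freq == 1:
  Position 0 ('d'): freq=2, skip
  Position 1 ('a'): freq=2, skip
  Position 2 ('d'): freq=2, skip
  Position 3 ('b'): freq=2, skip
  Position 4 ('a'): freq=2, skip
  Position 5 ('b'): freq=2, skip
  Position 6 ('c'): unique! => answer = 6

6


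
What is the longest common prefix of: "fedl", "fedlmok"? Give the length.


Words: fedl, fedlmok
  Position 0: all 'f' => match
  Position 1: all 'e' => match
  Position 2: all 'd' => match
  Position 3: all 'l' => match
LCP = "fedl" (length 4)

4


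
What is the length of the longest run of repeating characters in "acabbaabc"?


Input: "acabbaabc"
Scanning for longest run:
  Position 1 ('c'): new char, reset run to 1
  Position 2 ('a'): new char, reset run to 1
  Position 3 ('b'): new char, reset run to 1
  Position 4 ('b'): continues run of 'b', length=2
  Position 5 ('a'): new char, reset run to 1
  Position 6 ('a'): continues run of 'a', length=2
  Position 7 ('b'): new char, reset run to 1
  Position 8 ('c'): new char, reset run to 1
Longest run: 'b' with length 2

2


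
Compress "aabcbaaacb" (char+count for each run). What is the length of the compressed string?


Input: aabcbaaacb
Runs:
  'a' x 2 => "a2"
  'b' x 1 => "b1"
  'c' x 1 => "c1"
  'b' x 1 => "b1"
  'a' x 3 => "a3"
  'c' x 1 => "c1"
  'b' x 1 => "b1"
Compressed: "a2b1c1b1a3c1b1"
Compressed length: 14

14


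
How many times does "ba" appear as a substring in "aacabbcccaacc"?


Searching for "ba" in "aacabbcccaacc"
Scanning each position:
  Position 0: "aa" => no
  Position 1: "ac" => no
  Position 2: "ca" => no
  Position 3: "ab" => no
  Position 4: "bb" => no
  Position 5: "bc" => no
  Position 6: "cc" => no
  Position 7: "cc" => no
  Position 8: "ca" => no
  Position 9: "aa" => no
  Position 10: "ac" => no
  Position 11: "cc" => no
Total occurrences: 0

0


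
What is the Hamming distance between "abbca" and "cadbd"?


Comparing "abbca" and "cadbd" position by position:
  Position 0: 'a' vs 'c' => differ
  Position 1: 'b' vs 'a' => differ
  Position 2: 'b' vs 'd' => differ
  Position 3: 'c' vs 'b' => differ
  Position 4: 'a' vs 'd' => differ
Total differences (Hamming distance): 5

5


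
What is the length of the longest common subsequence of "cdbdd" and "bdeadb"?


LCS of "cdbdd" and "bdeadb"
DP table:
           b    d    e    a    d    b
      0    0    0    0    0    0    0
  c   0    0    0    0    0    0    0
  d   0    0    1    1    1    1    1
  b   0    1    1    1    1    1    2
  d   0    1    2    2    2    2    2
  d   0    1    2    2    2    3    3
LCS length = dp[5][6] = 3

3


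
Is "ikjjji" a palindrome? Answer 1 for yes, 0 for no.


Input: ikjjji
Reversed: ijjjki
  Compare pos 0 ('i') with pos 5 ('i'): match
  Compare pos 1 ('k') with pos 4 ('j'): MISMATCH
  Compare pos 2 ('j') with pos 3 ('j'): match
Result: not a palindrome

0


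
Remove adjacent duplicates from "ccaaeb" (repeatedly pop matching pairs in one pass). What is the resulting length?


Input: ccaaeb
Stack-based adjacent duplicate removal:
  Read 'c': push. Stack: c
  Read 'c': matches stack top 'c' => pop. Stack: (empty)
  Read 'a': push. Stack: a
  Read 'a': matches stack top 'a' => pop. Stack: (empty)
  Read 'e': push. Stack: e
  Read 'b': push. Stack: eb
Final stack: "eb" (length 2)

2


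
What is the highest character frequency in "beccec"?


Input: beccec
Character counts:
  'b': 1
  'c': 3
  'e': 2
Maximum frequency: 3

3


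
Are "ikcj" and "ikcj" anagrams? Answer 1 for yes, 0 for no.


Strings: "ikcj", "ikcj"
Sorted first:  cijk
Sorted second: cijk
Sorted forms match => anagrams

1


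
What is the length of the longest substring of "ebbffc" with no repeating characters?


Input: "ebbffc"
Sliding window (track last position of each char):
  Position 0 ('e'): window [0,0] length 1 -- new best
  Position 1 ('b'): window [0,1] length 2 -- new best
  Position 2 ('b'): repeat (last at 1), move window start to 2
  Position 2 ('b'): window [2,2] length 1
  Position 3 ('f'): window [2,3] length 2
  Position 4 ('f'): repeat (last at 3), move window start to 4
  Position 4 ('f'): window [4,4] length 1
  Position 5 ('c'): window [4,5] length 2
Longest substring with no repeats: "eb" with length 2

2


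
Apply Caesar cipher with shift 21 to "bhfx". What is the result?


Caesar cipher: shift "bhfx" by 21
  'b' (pos 1) + 21 = pos 22 = 'w'
  'h' (pos 7) + 21 = pos 2 = 'c'
  'f' (pos 5) + 21 = pos 0 = 'a'
  'x' (pos 23) + 21 = pos 18 = 's'
Result: wcas

wcas


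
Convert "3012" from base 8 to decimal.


Input: "3012" in base 8
Positional expansion:
  Digit '3' (value 3) x 8^3 = 1536
  Digit '0' (value 0) x 8^2 = 0
  Digit '1' (value 1) x 8^1 = 8
  Digit '2' (value 2) x 8^0 = 2
Sum = 1546

1546


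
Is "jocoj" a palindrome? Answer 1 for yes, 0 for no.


Input: jocoj
Reversed: jocoj
  Compare pos 0 ('j') with pos 4 ('j'): match
  Compare pos 1 ('o') with pos 3 ('o'): match
Result: palindrome

1


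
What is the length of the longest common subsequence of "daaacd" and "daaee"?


LCS of "daaacd" and "daaee"
DP table:
           d    a    a    e    e
      0    0    0    0    0    0
  d   0    1    1    1    1    1
  a   0    1    2    2    2    2
  a   0    1    2    3    3    3
  a   0    1    2    3    3    3
  c   0    1    2    3    3    3
  d   0    1    2    3    3    3
LCS length = dp[6][5] = 3

3


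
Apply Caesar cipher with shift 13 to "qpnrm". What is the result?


Caesar cipher: shift "qpnrm" by 13
  'q' (pos 16) + 13 = pos 3 = 'd'
  'p' (pos 15) + 13 = pos 2 = 'c'
  'n' (pos 13) + 13 = pos 0 = 'a'
  'r' (pos 17) + 13 = pos 4 = 'e'
  'm' (pos 12) + 13 = pos 25 = 'z'
Result: dcaez

dcaez


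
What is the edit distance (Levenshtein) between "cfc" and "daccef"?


Computing edit distance: "cfc" -> "daccef"
DP table:
           d    a    c    c    e    f
      0    1    2    3    4    5    6
  c   1    1    2    2    3    4    5
  f   2    2    2    3    3    4    4
  c   3    3    3    2    3    4    5
Edit distance = dp[3][6] = 5

5


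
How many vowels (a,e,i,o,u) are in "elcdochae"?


Input: elcdochae
Checking each character:
  'e' at position 0: vowel (running total: 1)
  'l' at position 1: consonant
  'c' at position 2: consonant
  'd' at position 3: consonant
  'o' at position 4: vowel (running total: 2)
  'c' at position 5: consonant
  'h' at position 6: consonant
  'a' at position 7: vowel (running total: 3)
  'e' at position 8: vowel (running total: 4)
Total vowels: 4

4


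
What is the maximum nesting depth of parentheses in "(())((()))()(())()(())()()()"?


Input: "(())((()))()(())()(())()()()"
Tracking depth:
  Position 0 '(': depth becomes 1
  Position 1 '(': depth becomes 2
  Position 2 ')': depth becomes 1
  Position 3 ')': depth becomes 0
  Position 4 '(': depth becomes 1
  Position 5 '(': depth becomes 2
  Position 6 '(': depth becomes 3
  Position 7 ')': depth becomes 2
  Position 8 ')': depth becomes 1
  Position 9 ')': depth becomes 0
  Position 10 '(': depth becomes 1
  Position 11 ')': depth becomes 0
  Position 12 '(': depth becomes 1
  Position 13 '(': depth becomes 2
  Position 14 ')': depth becomes 1
  Position 15 ')': depth becomes 0
  Position 16 '(': depth becomes 1
  Position 17 ')': depth becomes 0
  Position 18 '(': depth becomes 1
  Position 19 '(': depth becomes 2
  Position 20 ')': depth becomes 1
  Position 21 ')': depth becomes 0
  Position 22 '(': depth becomes 1
  Position 23 ')': depth becomes 0
  Position 24 '(': depth becomes 1
  Position 25 ')': depth becomes 0
  Position 26 '(': depth becomes 1
  Position 27 ')': depth becomes 0
Maximum depth reached: 3

3


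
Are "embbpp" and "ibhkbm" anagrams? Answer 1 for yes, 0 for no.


Strings: "embbpp", "ibhkbm"
Sorted first:  bbempp
Sorted second: bbhikm
Differ at position 2: 'e' vs 'h' => not anagrams

0


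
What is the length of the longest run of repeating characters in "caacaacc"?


Input: "caacaacc"
Scanning for longest run:
  Position 1 ('a'): new char, reset run to 1
  Position 2 ('a'): continues run of 'a', length=2
  Position 3 ('c'): new char, reset run to 1
  Position 4 ('a'): new char, reset run to 1
  Position 5 ('a'): continues run of 'a', length=2
  Position 6 ('c'): new char, reset run to 1
  Position 7 ('c'): continues run of 'c', length=2
Longest run: 'a' with length 2

2


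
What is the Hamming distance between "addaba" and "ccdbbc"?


Comparing "addaba" and "ccdbbc" position by position:
  Position 0: 'a' vs 'c' => differ
  Position 1: 'd' vs 'c' => differ
  Position 2: 'd' vs 'd' => same
  Position 3: 'a' vs 'b' => differ
  Position 4: 'b' vs 'b' => same
  Position 5: 'a' vs 'c' => differ
Total differences (Hamming distance): 4

4


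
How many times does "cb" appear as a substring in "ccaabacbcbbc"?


Searching for "cb" in "ccaabacbcbbc"
Scanning each position:
  Position 0: "cc" => no
  Position 1: "ca" => no
  Position 2: "aa" => no
  Position 3: "ab" => no
  Position 4: "ba" => no
  Position 5: "ac" => no
  Position 6: "cb" => MATCH
  Position 7: "bc" => no
  Position 8: "cb" => MATCH
  Position 9: "bb" => no
  Position 10: "bc" => no
Total occurrences: 2

2


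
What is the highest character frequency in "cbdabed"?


Input: cbdabed
Character counts:
  'a': 1
  'b': 2
  'c': 1
  'd': 2
  'e': 1
Maximum frequency: 2

2


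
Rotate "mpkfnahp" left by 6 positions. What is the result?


Input: "mpkfnahp", rotate left by 6
First 6 characters: "mpkfna"
Remaining characters: "hp"
Concatenate remaining + first: "hp" + "mpkfna" = "hpmpkfna"

hpmpkfna


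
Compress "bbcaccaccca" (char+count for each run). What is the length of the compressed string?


Input: bbcaccaccca
Runs:
  'b' x 2 => "b2"
  'c' x 1 => "c1"
  'a' x 1 => "a1"
  'c' x 2 => "c2"
  'a' x 1 => "a1"
  'c' x 3 => "c3"
  'a' x 1 => "a1"
Compressed: "b2c1a1c2a1c3a1"
Compressed length: 14

14


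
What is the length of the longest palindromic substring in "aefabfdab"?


Input: "aefabfdab"
Checking substrings for palindromes:
  No multi-char palindromic substrings found
Longest palindromic substring: "a" with length 1

1


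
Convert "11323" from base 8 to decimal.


Input: "11323" in base 8
Positional expansion:
  Digit '1' (value 1) x 8^4 = 4096
  Digit '1' (value 1) x 8^3 = 512
  Digit '3' (value 3) x 8^2 = 192
  Digit '2' (value 2) x 8^1 = 16
  Digit '3' (value 3) x 8^0 = 3
Sum = 4819

4819


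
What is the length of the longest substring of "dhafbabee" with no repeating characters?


Input: "dhafbabee"
Sliding window (track last position of each char):
  Position 0 ('d'): window [0,0] length 1 -- new best
  Position 1 ('h'): window [0,1] length 2 -- new best
  Position 2 ('a'): window [0,2] length 3 -- new best
  Position 3 ('f'): window [0,3] length 4 -- new best
  Position 4 ('b'): window [0,4] length 5 -- new best
  Position 5 ('a'): repeat (last at 2), move window start to 3
  Position 5 ('a'): window [3,5] length 3
  Position 6 ('b'): repeat (last at 4), move window start to 5
  Position 6 ('b'): window [5,6] length 2
  Position 7 ('e'): window [5,7] length 3
  Position 8 ('e'): repeat (last at 7), move window start to 8
  Position 8 ('e'): window [8,8] length 1
Longest substring with no repeats: "dhafb" with length 5

5


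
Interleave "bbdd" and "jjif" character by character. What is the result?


Interleaving "bbdd" and "jjif":
  Position 0: 'b' from first, 'j' from second => "bj"
  Position 1: 'b' from first, 'j' from second => "bj"
  Position 2: 'd' from first, 'i' from second => "di"
  Position 3: 'd' from first, 'f' from second => "df"
Result: bjbjdidf

bjbjdidf


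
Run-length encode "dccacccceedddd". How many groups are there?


Input: dccacccceedddd
Scanning for consecutive runs:
  Group 1: 'd' x 1 (positions 0-0)
  Group 2: 'c' x 2 (positions 1-2)
  Group 3: 'a' x 1 (positions 3-3)
  Group 4: 'c' x 4 (positions 4-7)
  Group 5: 'e' x 2 (positions 8-9)
  Group 6: 'd' x 4 (positions 10-13)
Total groups: 6

6


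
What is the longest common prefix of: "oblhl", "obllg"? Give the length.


Words: oblhl, obllg
  Position 0: all 'o' => match
  Position 1: all 'b' => match
  Position 2: all 'l' => match
  Position 3: ('h', 'l') => mismatch, stop
LCP = "obl" (length 3)

3


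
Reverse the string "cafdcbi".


Input: cafdcbi
Reading characters right to left:
  Position 6: 'i'
  Position 5: 'b'
  Position 4: 'c'
  Position 3: 'd'
  Position 2: 'f'
  Position 1: 'a'
  Position 0: 'c'
Reversed: ibcdfac

ibcdfac


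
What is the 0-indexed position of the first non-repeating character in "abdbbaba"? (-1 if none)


Input: abdbbaba
Character frequencies:
  'a': 3
  'b': 4
  'd': 1
Scanning left to right for freq == 1:
  Position 0 ('a'): freq=3, skip
  Position 1 ('b'): freq=4, skip
  Position 2 ('d'): unique! => answer = 2

2


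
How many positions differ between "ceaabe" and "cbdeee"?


Comparing "ceaabe" and "cbdeee" position by position:
  Position 0: 'c' vs 'c' => same
  Position 1: 'e' vs 'b' => DIFFER
  Position 2: 'a' vs 'd' => DIFFER
  Position 3: 'a' vs 'e' => DIFFER
  Position 4: 'b' vs 'e' => DIFFER
  Position 5: 'e' vs 'e' => same
Positions that differ: 4

4


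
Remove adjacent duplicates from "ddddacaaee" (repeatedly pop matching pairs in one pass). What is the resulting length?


Input: ddddacaaee
Stack-based adjacent duplicate removal:
  Read 'd': push. Stack: d
  Read 'd': matches stack top 'd' => pop. Stack: (empty)
  Read 'd': push. Stack: d
  Read 'd': matches stack top 'd' => pop. Stack: (empty)
  Read 'a': push. Stack: a
  Read 'c': push. Stack: ac
  Read 'a': push. Stack: aca
  Read 'a': matches stack top 'a' => pop. Stack: ac
  Read 'e': push. Stack: ace
  Read 'e': matches stack top 'e' => pop. Stack: ac
Final stack: "ac" (length 2)

2


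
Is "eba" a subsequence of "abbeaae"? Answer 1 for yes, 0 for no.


Check if "eba" is a subsequence of "abbeaae"
Greedy scan:
  Position 0 ('a'): no match needed
  Position 1 ('b'): no match needed
  Position 2 ('b'): no match needed
  Position 3 ('e'): matches sub[0] = 'e'
  Position 4 ('a'): no match needed
  Position 5 ('a'): no match needed
  Position 6 ('e'): no match needed
Only matched 1/3 characters => not a subsequence

0


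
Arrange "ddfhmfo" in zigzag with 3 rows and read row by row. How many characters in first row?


Zigzag "ddfhmfo" into 3 rows:
Placing characters:
  'd' => row 0
  'd' => row 1
  'f' => row 2
  'h' => row 1
  'm' => row 0
  'f' => row 1
  'o' => row 2
Rows:
  Row 0: "dm"
  Row 1: "dhf"
  Row 2: "fo"
First row length: 2

2


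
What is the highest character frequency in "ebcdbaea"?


Input: ebcdbaea
Character counts:
  'a': 2
  'b': 2
  'c': 1
  'd': 1
  'e': 2
Maximum frequency: 2

2


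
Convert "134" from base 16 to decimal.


Input: "134" in base 16
Positional expansion:
  Digit '1' (value 1) x 16^2 = 256
  Digit '3' (value 3) x 16^1 = 48
  Digit '4' (value 4) x 16^0 = 4
Sum = 308

308


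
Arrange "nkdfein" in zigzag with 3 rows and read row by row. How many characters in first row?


Zigzag "nkdfein" into 3 rows:
Placing characters:
  'n' => row 0
  'k' => row 1
  'd' => row 2
  'f' => row 1
  'e' => row 0
  'i' => row 1
  'n' => row 2
Rows:
  Row 0: "ne"
  Row 1: "kfi"
  Row 2: "dn"
First row length: 2

2


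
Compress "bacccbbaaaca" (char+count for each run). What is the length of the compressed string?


Input: bacccbbaaaca
Runs:
  'b' x 1 => "b1"
  'a' x 1 => "a1"
  'c' x 3 => "c3"
  'b' x 2 => "b2"
  'a' x 3 => "a3"
  'c' x 1 => "c1"
  'a' x 1 => "a1"
Compressed: "b1a1c3b2a3c1a1"
Compressed length: 14

14


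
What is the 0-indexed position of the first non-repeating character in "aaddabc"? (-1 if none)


Input: aaddabc
Character frequencies:
  'a': 3
  'b': 1
  'c': 1
  'd': 2
Scanning left to right for freq == 1:
  Position 0 ('a'): freq=3, skip
  Position 1 ('a'): freq=3, skip
  Position 2 ('d'): freq=2, skip
  Position 3 ('d'): freq=2, skip
  Position 4 ('a'): freq=3, skip
  Position 5 ('b'): unique! => answer = 5

5


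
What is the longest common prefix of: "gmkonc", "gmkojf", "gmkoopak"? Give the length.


Words: gmkonc, gmkojf, gmkoopak
  Position 0: all 'g' => match
  Position 1: all 'm' => match
  Position 2: all 'k' => match
  Position 3: all 'o' => match
  Position 4: ('n', 'j', 'o') => mismatch, stop
LCP = "gmko" (length 4)

4


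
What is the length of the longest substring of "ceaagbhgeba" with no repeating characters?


Input: "ceaagbhgeba"
Sliding window (track last position of each char):
  Position 0 ('c'): window [0,0] length 1 -- new best
  Position 1 ('e'): window [0,1] length 2 -- new best
  Position 2 ('a'): window [0,2] length 3 -- new best
  Position 3 ('a'): repeat (last at 2), move window start to 3
  Position 3 ('a'): window [3,3] length 1
  Position 4 ('g'): window [3,4] length 2
  Position 5 ('b'): window [3,5] length 3
  Position 6 ('h'): window [3,6] length 4 -- new best
  Position 7 ('g'): repeat (last at 4), move window start to 5
  Position 7 ('g'): window [5,7] length 3
  Position 8 ('e'): window [5,8] length 4
  Position 9 ('b'): repeat (last at 5), move window start to 6
  Position 9 ('b'): window [6,9] length 4
  Position 10 ('a'): window [6,10] length 5 -- new best
Longest substring with no repeats: "hgeba" with length 5

5


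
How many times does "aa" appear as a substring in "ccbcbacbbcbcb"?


Searching for "aa" in "ccbcbacbbcbcb"
Scanning each position:
  Position 0: "cc" => no
  Position 1: "cb" => no
  Position 2: "bc" => no
  Position 3: "cb" => no
  Position 4: "ba" => no
  Position 5: "ac" => no
  Position 6: "cb" => no
  Position 7: "bb" => no
  Position 8: "bc" => no
  Position 9: "cb" => no
  Position 10: "bc" => no
  Position 11: "cb" => no
Total occurrences: 0

0


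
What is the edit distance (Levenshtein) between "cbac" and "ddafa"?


Computing edit distance: "cbac" -> "ddafa"
DP table:
           d    d    a    f    a
      0    1    2    3    4    5
  c   1    1    2    3    4    5
  b   2    2    2    3    4    5
  a   3    3    3    2    3    4
  c   4    4    4    3    3    4
Edit distance = dp[4][5] = 4

4


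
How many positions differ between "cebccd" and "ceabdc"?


Comparing "cebccd" and "ceabdc" position by position:
  Position 0: 'c' vs 'c' => same
  Position 1: 'e' vs 'e' => same
  Position 2: 'b' vs 'a' => DIFFER
  Position 3: 'c' vs 'b' => DIFFER
  Position 4: 'c' vs 'd' => DIFFER
  Position 5: 'd' vs 'c' => DIFFER
Positions that differ: 4

4


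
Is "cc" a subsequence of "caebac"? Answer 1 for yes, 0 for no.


Check if "cc" is a subsequence of "caebac"
Greedy scan:
  Position 0 ('c'): matches sub[0] = 'c'
  Position 1 ('a'): no match needed
  Position 2 ('e'): no match needed
  Position 3 ('b'): no match needed
  Position 4 ('a'): no match needed
  Position 5 ('c'): matches sub[1] = 'c'
All 2 characters matched => is a subsequence

1


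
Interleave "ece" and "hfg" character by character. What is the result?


Interleaving "ece" and "hfg":
  Position 0: 'e' from first, 'h' from second => "eh"
  Position 1: 'c' from first, 'f' from second => "cf"
  Position 2: 'e' from first, 'g' from second => "eg"
Result: ehcfeg

ehcfeg


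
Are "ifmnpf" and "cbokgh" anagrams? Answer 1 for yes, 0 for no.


Strings: "ifmnpf", "cbokgh"
Sorted first:  ffimnp
Sorted second: bcghko
Differ at position 0: 'f' vs 'b' => not anagrams

0


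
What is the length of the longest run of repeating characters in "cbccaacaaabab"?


Input: "cbccaacaaabab"
Scanning for longest run:
  Position 1 ('b'): new char, reset run to 1
  Position 2 ('c'): new char, reset run to 1
  Position 3 ('c'): continues run of 'c', length=2
  Position 4 ('a'): new char, reset run to 1
  Position 5 ('a'): continues run of 'a', length=2
  Position 6 ('c'): new char, reset run to 1
  Position 7 ('a'): new char, reset run to 1
  Position 8 ('a'): continues run of 'a', length=2
  Position 9 ('a'): continues run of 'a', length=3
  Position 10 ('b'): new char, reset run to 1
  Position 11 ('a'): new char, reset run to 1
  Position 12 ('b'): new char, reset run to 1
Longest run: 'a' with length 3

3


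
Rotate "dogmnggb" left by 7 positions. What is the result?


Input: "dogmnggb", rotate left by 7
First 7 characters: "dogmngg"
Remaining characters: "b"
Concatenate remaining + first: "b" + "dogmngg" = "bdogmngg"

bdogmngg


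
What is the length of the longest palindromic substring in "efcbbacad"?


Input: "efcbbacad"
Checking substrings for palindromes:
  [5:8] "aca" (len 3) => palindrome
  [3:5] "bb" (len 2) => palindrome
Longest palindromic substring: "aca" with length 3

3


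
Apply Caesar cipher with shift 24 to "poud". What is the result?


Caesar cipher: shift "poud" by 24
  'p' (pos 15) + 24 = pos 13 = 'n'
  'o' (pos 14) + 24 = pos 12 = 'm'
  'u' (pos 20) + 24 = pos 18 = 's'
  'd' (pos 3) + 24 = pos 1 = 'b'
Result: nmsb

nmsb


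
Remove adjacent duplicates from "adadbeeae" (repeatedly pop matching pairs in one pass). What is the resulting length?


Input: adadbeeae
Stack-based adjacent duplicate removal:
  Read 'a': push. Stack: a
  Read 'd': push. Stack: ad
  Read 'a': push. Stack: ada
  Read 'd': push. Stack: adad
  Read 'b': push. Stack: adadb
  Read 'e': push. Stack: adadbe
  Read 'e': matches stack top 'e' => pop. Stack: adadb
  Read 'a': push. Stack: adadba
  Read 'e': push. Stack: adadbae
Final stack: "adadbae" (length 7)

7


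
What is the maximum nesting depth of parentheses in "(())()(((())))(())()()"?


Input: "(())()(((())))(())()()"
Tracking depth:
  Position 0 '(': depth becomes 1
  Position 1 '(': depth becomes 2
  Position 2 ')': depth becomes 1
  Position 3 ')': depth becomes 0
  Position 4 '(': depth becomes 1
  Position 5 ')': depth becomes 0
  Position 6 '(': depth becomes 1
  Position 7 '(': depth becomes 2
  Position 8 '(': depth becomes 3
  Position 9 '(': depth becomes 4
  Position 10 ')': depth becomes 3
  Position 11 ')': depth becomes 2
  Position 12 ')': depth becomes 1
  Position 13 ')': depth becomes 0
  Position 14 '(': depth becomes 1
  Position 15 '(': depth becomes 2
  Position 16 ')': depth becomes 1
  Position 17 ')': depth becomes 0
  Position 18 '(': depth becomes 1
  Position 19 ')': depth becomes 0
  Position 20 '(': depth becomes 1
  Position 21 ')': depth becomes 0
Maximum depth reached: 4

4


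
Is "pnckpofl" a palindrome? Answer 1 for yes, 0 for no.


Input: pnckpofl
Reversed: lfopkcnp
  Compare pos 0 ('p') with pos 7 ('l'): MISMATCH
  Compare pos 1 ('n') with pos 6 ('f'): MISMATCH
  Compare pos 2 ('c') with pos 5 ('o'): MISMATCH
  Compare pos 3 ('k') with pos 4 ('p'): MISMATCH
Result: not a palindrome

0


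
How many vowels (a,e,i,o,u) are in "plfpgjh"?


Input: plfpgjh
Checking each character:
  'p' at position 0: consonant
  'l' at position 1: consonant
  'f' at position 2: consonant
  'p' at position 3: consonant
  'g' at position 4: consonant
  'j' at position 5: consonant
  'h' at position 6: consonant
Total vowels: 0

0


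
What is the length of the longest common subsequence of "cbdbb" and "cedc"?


LCS of "cbdbb" and "cedc"
DP table:
           c    e    d    c
      0    0    0    0    0
  c   0    1    1    1    1
  b   0    1    1    1    1
  d   0    1    1    2    2
  b   0    1    1    2    2
  b   0    1    1    2    2
LCS length = dp[5][4] = 2

2


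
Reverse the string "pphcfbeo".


Input: pphcfbeo
Reading characters right to left:
  Position 7: 'o'
  Position 6: 'e'
  Position 5: 'b'
  Position 4: 'f'
  Position 3: 'c'
  Position 2: 'h'
  Position 1: 'p'
  Position 0: 'p'
Reversed: oebfchpp

oebfchpp


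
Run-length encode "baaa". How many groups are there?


Input: baaa
Scanning for consecutive runs:
  Group 1: 'b' x 1 (positions 0-0)
  Group 2: 'a' x 3 (positions 1-3)
Total groups: 2

2


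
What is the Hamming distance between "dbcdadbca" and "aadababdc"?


Comparing "dbcdadbca" and "aadababdc" position by position:
  Position 0: 'd' vs 'a' => differ
  Position 1: 'b' vs 'a' => differ
  Position 2: 'c' vs 'd' => differ
  Position 3: 'd' vs 'a' => differ
  Position 4: 'a' vs 'b' => differ
  Position 5: 'd' vs 'a' => differ
  Position 6: 'b' vs 'b' => same
  Position 7: 'c' vs 'd' => differ
  Position 8: 'a' vs 'c' => differ
Total differences (Hamming distance): 8

8


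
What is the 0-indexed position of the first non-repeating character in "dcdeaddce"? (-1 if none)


Input: dcdeaddce
Character frequencies:
  'a': 1
  'c': 2
  'd': 4
  'e': 2
Scanning left to right for freq == 1:
  Position 0 ('d'): freq=4, skip
  Position 1 ('c'): freq=2, skip
  Position 2 ('d'): freq=4, skip
  Position 3 ('e'): freq=2, skip
  Position 4 ('a'): unique! => answer = 4

4


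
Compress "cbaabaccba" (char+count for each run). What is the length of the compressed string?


Input: cbaabaccba
Runs:
  'c' x 1 => "c1"
  'b' x 1 => "b1"
  'a' x 2 => "a2"
  'b' x 1 => "b1"
  'a' x 1 => "a1"
  'c' x 2 => "c2"
  'b' x 1 => "b1"
  'a' x 1 => "a1"
Compressed: "c1b1a2b1a1c2b1a1"
Compressed length: 16

16


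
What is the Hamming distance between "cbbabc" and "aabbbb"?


Comparing "cbbabc" and "aabbbb" position by position:
  Position 0: 'c' vs 'a' => differ
  Position 1: 'b' vs 'a' => differ
  Position 2: 'b' vs 'b' => same
  Position 3: 'a' vs 'b' => differ
  Position 4: 'b' vs 'b' => same
  Position 5: 'c' vs 'b' => differ
Total differences (Hamming distance): 4

4


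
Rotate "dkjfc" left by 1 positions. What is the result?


Input: "dkjfc", rotate left by 1
First 1 characters: "d"
Remaining characters: "kjfc"
Concatenate remaining + first: "kjfc" + "d" = "kjfcd"

kjfcd


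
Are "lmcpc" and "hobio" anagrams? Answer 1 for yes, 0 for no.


Strings: "lmcpc", "hobio"
Sorted first:  cclmp
Sorted second: bhioo
Differ at position 0: 'c' vs 'b' => not anagrams

0


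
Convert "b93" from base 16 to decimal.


Input: "b93" in base 16
Positional expansion:
  Digit 'b' (value 11) x 16^2 = 2816
  Digit '9' (value 9) x 16^1 = 144
  Digit '3' (value 3) x 16^0 = 3
Sum = 2963

2963


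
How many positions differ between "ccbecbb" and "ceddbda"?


Comparing "ccbecbb" and "ceddbda" position by position:
  Position 0: 'c' vs 'c' => same
  Position 1: 'c' vs 'e' => DIFFER
  Position 2: 'b' vs 'd' => DIFFER
  Position 3: 'e' vs 'd' => DIFFER
  Position 4: 'c' vs 'b' => DIFFER
  Position 5: 'b' vs 'd' => DIFFER
  Position 6: 'b' vs 'a' => DIFFER
Positions that differ: 6

6


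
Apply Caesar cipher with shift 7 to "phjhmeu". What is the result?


Caesar cipher: shift "phjhmeu" by 7
  'p' (pos 15) + 7 = pos 22 = 'w'
  'h' (pos 7) + 7 = pos 14 = 'o'
  'j' (pos 9) + 7 = pos 16 = 'q'
  'h' (pos 7) + 7 = pos 14 = 'o'
  'm' (pos 12) + 7 = pos 19 = 't'
  'e' (pos 4) + 7 = pos 11 = 'l'
  'u' (pos 20) + 7 = pos 1 = 'b'
Result: woqotlb

woqotlb


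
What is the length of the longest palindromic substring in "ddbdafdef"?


Input: "ddbdafdef"
Checking substrings for palindromes:
  [1:4] "dbd" (len 3) => palindrome
  [0:2] "dd" (len 2) => palindrome
Longest palindromic substring: "dbd" with length 3

3


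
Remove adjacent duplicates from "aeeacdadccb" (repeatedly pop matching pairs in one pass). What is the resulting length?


Input: aeeacdadccb
Stack-based adjacent duplicate removal:
  Read 'a': push. Stack: a
  Read 'e': push. Stack: ae
  Read 'e': matches stack top 'e' => pop. Stack: a
  Read 'a': matches stack top 'a' => pop. Stack: (empty)
  Read 'c': push. Stack: c
  Read 'd': push. Stack: cd
  Read 'a': push. Stack: cda
  Read 'd': push. Stack: cdad
  Read 'c': push. Stack: cdadc
  Read 'c': matches stack top 'c' => pop. Stack: cdad
  Read 'b': push. Stack: cdadb
Final stack: "cdadb" (length 5)

5


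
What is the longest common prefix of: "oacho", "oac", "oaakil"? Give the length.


Words: oacho, oac, oaakil
  Position 0: all 'o' => match
  Position 1: all 'a' => match
  Position 2: ('c', 'c', 'a') => mismatch, stop
LCP = "oa" (length 2)

2


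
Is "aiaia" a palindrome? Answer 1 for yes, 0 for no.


Input: aiaia
Reversed: aiaia
  Compare pos 0 ('a') with pos 4 ('a'): match
  Compare pos 1 ('i') with pos 3 ('i'): match
Result: palindrome

1


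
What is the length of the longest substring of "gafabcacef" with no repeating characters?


Input: "gafabcacef"
Sliding window (track last position of each char):
  Position 0 ('g'): window [0,0] length 1 -- new best
  Position 1 ('a'): window [0,1] length 2 -- new best
  Position 2 ('f'): window [0,2] length 3 -- new best
  Position 3 ('a'): repeat (last at 1), move window start to 2
  Position 3 ('a'): window [2,3] length 2
  Position 4 ('b'): window [2,4] length 3
  Position 5 ('c'): window [2,5] length 4 -- new best
  Position 6 ('a'): repeat (last at 3), move window start to 4
  Position 6 ('a'): window [4,6] length 3
  Position 7 ('c'): repeat (last at 5), move window start to 6
  Position 7 ('c'): window [6,7] length 2
  Position 8 ('e'): window [6,8] length 3
  Position 9 ('f'): window [6,9] length 4
Longest substring with no repeats: "fabc" with length 4

4


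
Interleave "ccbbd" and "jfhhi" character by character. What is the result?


Interleaving "ccbbd" and "jfhhi":
  Position 0: 'c' from first, 'j' from second => "cj"
  Position 1: 'c' from first, 'f' from second => "cf"
  Position 2: 'b' from first, 'h' from second => "bh"
  Position 3: 'b' from first, 'h' from second => "bh"
  Position 4: 'd' from first, 'i' from second => "di"
Result: cjcfbhbhdi

cjcfbhbhdi


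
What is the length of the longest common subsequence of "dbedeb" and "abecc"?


LCS of "dbedeb" and "abecc"
DP table:
           a    b    e    c    c
      0    0    0    0    0    0
  d   0    0    0    0    0    0
  b   0    0    1    1    1    1
  e   0    0    1    2    2    2
  d   0    0    1    2    2    2
  e   0    0    1    2    2    2
  b   0    0    1    2    2    2
LCS length = dp[6][5] = 2

2


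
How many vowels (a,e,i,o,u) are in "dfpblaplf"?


Input: dfpblaplf
Checking each character:
  'd' at position 0: consonant
  'f' at position 1: consonant
  'p' at position 2: consonant
  'b' at position 3: consonant
  'l' at position 4: consonant
  'a' at position 5: vowel (running total: 1)
  'p' at position 6: consonant
  'l' at position 7: consonant
  'f' at position 8: consonant
Total vowels: 1

1


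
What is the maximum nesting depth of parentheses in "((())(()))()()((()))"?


Input: "((())(()))()()((()))"
Tracking depth:
  Position 0 '(': depth becomes 1
  Position 1 '(': depth becomes 2
  Position 2 '(': depth becomes 3
  Position 3 ')': depth becomes 2
  Position 4 ')': depth becomes 1
  Position 5 '(': depth becomes 2
  Position 6 '(': depth becomes 3
  Position 7 ')': depth becomes 2
  Position 8 ')': depth becomes 1
  Position 9 ')': depth becomes 0
  Position 10 '(': depth becomes 1
  Position 11 ')': depth becomes 0
  Position 12 '(': depth becomes 1
  Position 13 ')': depth becomes 0
  Position 14 '(': depth becomes 1
  Position 15 '(': depth becomes 2
  Position 16 '(': depth becomes 3
  Position 17 ')': depth becomes 2
  Position 18 ')': depth becomes 1
  Position 19 ')': depth becomes 0
Maximum depth reached: 3

3


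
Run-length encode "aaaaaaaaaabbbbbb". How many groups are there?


Input: aaaaaaaaaabbbbbb
Scanning for consecutive runs:
  Group 1: 'a' x 10 (positions 0-9)
  Group 2: 'b' x 6 (positions 10-15)
Total groups: 2

2


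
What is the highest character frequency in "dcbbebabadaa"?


Input: dcbbebabadaa
Character counts:
  'a': 4
  'b': 4
  'c': 1
  'd': 2
  'e': 1
Maximum frequency: 4

4


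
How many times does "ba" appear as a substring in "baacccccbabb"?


Searching for "ba" in "baacccccbabb"
Scanning each position:
  Position 0: "ba" => MATCH
  Position 1: "aa" => no
  Position 2: "ac" => no
  Position 3: "cc" => no
  Position 4: "cc" => no
  Position 5: "cc" => no
  Position 6: "cc" => no
  Position 7: "cb" => no
  Position 8: "ba" => MATCH
  Position 9: "ab" => no
  Position 10: "bb" => no
Total occurrences: 2

2
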